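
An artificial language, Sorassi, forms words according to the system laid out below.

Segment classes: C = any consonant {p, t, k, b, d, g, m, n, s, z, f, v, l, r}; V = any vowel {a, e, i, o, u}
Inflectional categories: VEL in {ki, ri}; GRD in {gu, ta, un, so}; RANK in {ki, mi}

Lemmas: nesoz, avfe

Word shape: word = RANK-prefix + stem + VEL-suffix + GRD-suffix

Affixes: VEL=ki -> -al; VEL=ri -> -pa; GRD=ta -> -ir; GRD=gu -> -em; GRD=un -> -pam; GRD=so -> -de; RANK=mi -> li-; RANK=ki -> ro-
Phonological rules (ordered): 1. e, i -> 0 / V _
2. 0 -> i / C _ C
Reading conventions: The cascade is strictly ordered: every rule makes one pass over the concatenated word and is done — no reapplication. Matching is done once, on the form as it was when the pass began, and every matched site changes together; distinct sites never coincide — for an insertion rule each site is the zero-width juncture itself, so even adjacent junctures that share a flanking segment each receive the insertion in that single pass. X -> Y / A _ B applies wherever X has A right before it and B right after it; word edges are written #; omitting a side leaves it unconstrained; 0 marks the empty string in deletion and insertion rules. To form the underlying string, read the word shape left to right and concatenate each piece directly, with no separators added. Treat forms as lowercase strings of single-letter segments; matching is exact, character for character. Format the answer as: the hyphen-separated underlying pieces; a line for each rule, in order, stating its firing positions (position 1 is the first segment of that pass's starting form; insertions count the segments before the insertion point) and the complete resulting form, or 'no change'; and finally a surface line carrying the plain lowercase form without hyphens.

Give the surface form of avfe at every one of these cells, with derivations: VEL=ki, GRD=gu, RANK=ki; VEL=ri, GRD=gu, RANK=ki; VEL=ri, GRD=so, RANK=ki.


cell VEL=ki, GRD=gu, RANK=ki:
underlying: ro-avfe-al-em
1. e, i -> 0 / V _: no change
2. 0 -> i / C _ C: inserts after position(s) 4: roavifealem
surface: roavifealem

cell VEL=ri, GRD=gu, RANK=ki:
underlying: ro-avfe-pa-em
1. e, i -> 0 / V _: fires at position(s) 9: roavfepam
2. 0 -> i / C _ C: inserts after position(s) 4: roavifepam
surface: roavifepam

cell VEL=ri, GRD=so, RANK=ki:
underlying: ro-avfe-pa-de
1. e, i -> 0 / V _: no change
2. 0 -> i / C _ C: inserts after position(s) 4: roavifepade
surface: roavifepade


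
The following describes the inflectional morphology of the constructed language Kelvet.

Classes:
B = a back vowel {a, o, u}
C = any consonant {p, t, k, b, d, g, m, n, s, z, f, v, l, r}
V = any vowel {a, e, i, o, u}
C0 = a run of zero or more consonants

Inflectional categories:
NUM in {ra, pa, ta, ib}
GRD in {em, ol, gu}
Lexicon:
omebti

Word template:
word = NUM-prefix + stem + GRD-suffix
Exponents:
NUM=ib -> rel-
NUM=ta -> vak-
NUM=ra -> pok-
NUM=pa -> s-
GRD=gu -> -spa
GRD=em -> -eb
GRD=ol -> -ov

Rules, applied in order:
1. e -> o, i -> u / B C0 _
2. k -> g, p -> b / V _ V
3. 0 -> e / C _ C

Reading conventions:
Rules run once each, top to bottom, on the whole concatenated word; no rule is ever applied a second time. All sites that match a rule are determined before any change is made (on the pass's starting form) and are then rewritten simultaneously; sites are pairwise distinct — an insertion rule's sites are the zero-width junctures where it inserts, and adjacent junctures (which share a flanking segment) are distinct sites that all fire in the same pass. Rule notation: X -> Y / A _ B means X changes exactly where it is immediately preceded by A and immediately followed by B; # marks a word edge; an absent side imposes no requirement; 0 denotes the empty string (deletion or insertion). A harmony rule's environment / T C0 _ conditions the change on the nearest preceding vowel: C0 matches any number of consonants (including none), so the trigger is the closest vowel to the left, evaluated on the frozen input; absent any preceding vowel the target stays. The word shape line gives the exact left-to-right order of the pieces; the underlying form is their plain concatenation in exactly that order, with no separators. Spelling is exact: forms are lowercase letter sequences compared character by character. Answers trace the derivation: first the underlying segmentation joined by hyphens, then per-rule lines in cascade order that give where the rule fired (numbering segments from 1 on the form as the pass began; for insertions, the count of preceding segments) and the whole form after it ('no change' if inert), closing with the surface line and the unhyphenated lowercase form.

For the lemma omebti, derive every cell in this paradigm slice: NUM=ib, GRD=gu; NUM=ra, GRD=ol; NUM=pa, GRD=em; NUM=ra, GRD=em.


cell NUM=ib, GRD=gu:
underlying: rel-omebti-spa
1. e -> o, i -> u / B C0 _: fires at position(s) 6: relomobtispa
2. k -> g, p -> b / V _ V: no change
3. 0 -> e / C _ C: inserts after position(s) 7, 10: relomobetisepa
surface: relomobetisepa

cell NUM=ra, GRD=ol:
underlying: pok-omebti-ov
1. e -> o, i -> u / B C0 _: fires at position(s) 6: pokomobtiov
2. k -> g, p -> b / V _ V: fires at position(s) 3: pogomobtiov
3. 0 -> e / C _ C: inserts after position(s) 7: pogomobetiov
surface: pogomobetiov

cell NUM=pa, GRD=em:
underlying: s-omebti-eb
1. e -> o, i -> u / B C0 _: fires at position(s) 4: somobtieb
2. k -> g, p -> b / V _ V: no change
3. 0 -> e / C _ C: inserts after position(s) 5: somobetieb
surface: somobetieb

cell NUM=ra, GRD=em:
underlying: pok-omebti-eb
1. e -> o, i -> u / B C0 _: fires at position(s) 6: pokomobtieb
2. k -> g, p -> b / V _ V: fires at position(s) 3: pogomobtieb
3. 0 -> e / C _ C: inserts after position(s) 7: pogomobetieb
surface: pogomobetieb


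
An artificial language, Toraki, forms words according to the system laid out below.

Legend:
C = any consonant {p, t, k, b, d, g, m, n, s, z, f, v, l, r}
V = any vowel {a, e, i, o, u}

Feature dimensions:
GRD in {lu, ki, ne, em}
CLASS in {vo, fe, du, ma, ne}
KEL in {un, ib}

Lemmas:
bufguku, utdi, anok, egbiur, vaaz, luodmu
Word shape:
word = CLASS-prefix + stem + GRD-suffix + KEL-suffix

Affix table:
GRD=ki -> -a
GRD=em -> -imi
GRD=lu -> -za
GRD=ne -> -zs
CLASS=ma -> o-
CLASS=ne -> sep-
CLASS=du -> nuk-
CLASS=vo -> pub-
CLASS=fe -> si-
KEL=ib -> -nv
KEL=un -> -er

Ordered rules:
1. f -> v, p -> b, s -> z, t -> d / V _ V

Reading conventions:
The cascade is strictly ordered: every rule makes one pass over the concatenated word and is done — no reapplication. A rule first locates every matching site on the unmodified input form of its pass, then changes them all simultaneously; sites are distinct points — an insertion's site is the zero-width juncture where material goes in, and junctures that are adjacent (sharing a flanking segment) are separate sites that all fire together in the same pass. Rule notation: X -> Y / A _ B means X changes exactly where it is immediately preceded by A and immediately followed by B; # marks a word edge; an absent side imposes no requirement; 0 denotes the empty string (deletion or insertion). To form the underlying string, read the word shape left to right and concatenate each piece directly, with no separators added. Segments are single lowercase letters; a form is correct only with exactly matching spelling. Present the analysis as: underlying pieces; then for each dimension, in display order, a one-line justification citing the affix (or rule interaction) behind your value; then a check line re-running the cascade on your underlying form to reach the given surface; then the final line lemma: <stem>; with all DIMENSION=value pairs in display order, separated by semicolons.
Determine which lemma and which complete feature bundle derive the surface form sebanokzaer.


underlying: sep-anok-za-er
GRD=lu - signalled by the affix -za
CLASS=ne - signalled by the affix sep-
KEL=un - signalled by the affix -er
check: sepanokzaer -> sebanokzaer
lemma: anok; GRD=lu; CLASS=ne; KEL=un


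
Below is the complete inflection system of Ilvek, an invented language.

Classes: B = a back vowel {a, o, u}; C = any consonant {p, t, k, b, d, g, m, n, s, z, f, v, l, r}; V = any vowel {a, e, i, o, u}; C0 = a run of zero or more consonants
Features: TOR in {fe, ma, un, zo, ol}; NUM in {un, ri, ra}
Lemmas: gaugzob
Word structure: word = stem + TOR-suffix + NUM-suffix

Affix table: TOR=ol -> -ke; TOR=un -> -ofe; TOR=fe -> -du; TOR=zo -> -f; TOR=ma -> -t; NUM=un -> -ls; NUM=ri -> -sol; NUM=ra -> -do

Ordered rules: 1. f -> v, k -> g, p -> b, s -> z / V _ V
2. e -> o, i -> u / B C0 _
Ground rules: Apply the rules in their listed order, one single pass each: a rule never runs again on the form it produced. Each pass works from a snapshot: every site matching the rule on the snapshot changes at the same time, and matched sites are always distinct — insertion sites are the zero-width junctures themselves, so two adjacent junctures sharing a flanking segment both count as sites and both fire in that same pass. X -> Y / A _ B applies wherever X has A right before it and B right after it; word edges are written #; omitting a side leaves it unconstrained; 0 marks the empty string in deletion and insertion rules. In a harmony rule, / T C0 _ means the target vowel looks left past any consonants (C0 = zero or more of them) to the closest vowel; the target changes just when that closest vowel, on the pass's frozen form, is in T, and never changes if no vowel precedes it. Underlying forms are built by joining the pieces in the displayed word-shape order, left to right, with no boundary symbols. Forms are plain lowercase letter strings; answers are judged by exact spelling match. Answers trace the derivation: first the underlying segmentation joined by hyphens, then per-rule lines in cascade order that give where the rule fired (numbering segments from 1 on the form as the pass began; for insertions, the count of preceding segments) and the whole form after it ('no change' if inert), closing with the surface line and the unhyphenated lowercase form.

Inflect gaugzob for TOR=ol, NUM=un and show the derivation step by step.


underlying: gaugzob-ke-ls
1. f -> v, k -> g, p -> b, s -> z / V _ V: no change
2. e -> o, i -> u / B C0 _: fires at position(s) 9: gaugzobkols
surface: gaugzobkols


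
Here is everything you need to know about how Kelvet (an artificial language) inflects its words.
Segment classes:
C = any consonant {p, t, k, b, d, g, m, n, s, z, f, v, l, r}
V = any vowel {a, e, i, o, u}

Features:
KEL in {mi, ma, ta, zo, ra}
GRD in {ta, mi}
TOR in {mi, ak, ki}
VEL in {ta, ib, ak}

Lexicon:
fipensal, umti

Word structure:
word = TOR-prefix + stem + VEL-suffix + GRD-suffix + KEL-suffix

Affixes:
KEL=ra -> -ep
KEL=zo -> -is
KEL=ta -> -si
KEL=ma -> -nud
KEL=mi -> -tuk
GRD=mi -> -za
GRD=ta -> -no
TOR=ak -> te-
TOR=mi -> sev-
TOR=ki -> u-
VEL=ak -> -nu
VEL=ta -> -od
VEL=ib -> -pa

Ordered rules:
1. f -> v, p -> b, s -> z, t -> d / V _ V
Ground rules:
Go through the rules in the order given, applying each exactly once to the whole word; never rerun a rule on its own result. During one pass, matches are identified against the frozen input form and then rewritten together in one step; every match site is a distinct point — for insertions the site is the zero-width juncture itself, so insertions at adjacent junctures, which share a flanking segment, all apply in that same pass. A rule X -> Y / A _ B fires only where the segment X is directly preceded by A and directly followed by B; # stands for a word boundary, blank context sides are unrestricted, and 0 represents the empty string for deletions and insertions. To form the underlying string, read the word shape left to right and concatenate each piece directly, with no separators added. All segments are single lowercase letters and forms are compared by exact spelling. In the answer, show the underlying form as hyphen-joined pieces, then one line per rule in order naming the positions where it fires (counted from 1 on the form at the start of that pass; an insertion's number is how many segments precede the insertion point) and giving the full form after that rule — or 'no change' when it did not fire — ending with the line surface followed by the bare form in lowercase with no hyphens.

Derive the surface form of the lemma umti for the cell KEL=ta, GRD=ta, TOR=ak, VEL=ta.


underlying: te-umti-od-no-si
1. f -> v, p -> b, s -> z, t -> d / V _ V: fires at position(s) 11: teumtiodnozi
surface: teumtiodnozi


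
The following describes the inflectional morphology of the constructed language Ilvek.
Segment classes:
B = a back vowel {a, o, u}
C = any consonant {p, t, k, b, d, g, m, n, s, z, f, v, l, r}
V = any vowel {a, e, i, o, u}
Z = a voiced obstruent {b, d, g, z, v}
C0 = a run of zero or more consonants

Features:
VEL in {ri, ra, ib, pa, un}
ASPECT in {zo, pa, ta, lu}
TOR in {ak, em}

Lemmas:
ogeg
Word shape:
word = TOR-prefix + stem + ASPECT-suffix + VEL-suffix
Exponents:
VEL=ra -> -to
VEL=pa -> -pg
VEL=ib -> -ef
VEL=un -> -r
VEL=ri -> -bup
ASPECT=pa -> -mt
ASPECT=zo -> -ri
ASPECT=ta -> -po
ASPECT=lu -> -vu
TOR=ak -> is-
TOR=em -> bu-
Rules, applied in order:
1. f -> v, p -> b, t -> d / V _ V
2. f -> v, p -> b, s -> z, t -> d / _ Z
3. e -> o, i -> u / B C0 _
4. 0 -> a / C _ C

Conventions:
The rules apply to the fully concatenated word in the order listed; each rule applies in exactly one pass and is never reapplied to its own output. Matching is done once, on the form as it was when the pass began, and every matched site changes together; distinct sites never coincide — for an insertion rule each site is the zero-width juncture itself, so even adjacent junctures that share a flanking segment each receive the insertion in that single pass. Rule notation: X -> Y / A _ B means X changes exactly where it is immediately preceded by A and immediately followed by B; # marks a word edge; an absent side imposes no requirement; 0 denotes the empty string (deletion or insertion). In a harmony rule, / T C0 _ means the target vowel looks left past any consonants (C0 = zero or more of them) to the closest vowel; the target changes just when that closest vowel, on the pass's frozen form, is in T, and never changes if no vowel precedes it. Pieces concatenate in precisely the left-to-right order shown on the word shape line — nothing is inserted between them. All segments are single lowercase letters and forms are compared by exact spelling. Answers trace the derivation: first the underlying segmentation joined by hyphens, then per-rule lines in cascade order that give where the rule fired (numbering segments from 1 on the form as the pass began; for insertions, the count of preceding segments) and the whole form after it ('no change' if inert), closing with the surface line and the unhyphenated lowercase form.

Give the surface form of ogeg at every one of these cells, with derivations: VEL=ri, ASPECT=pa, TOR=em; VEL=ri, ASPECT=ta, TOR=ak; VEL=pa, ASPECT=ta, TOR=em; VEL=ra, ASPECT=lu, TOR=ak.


cell VEL=ri, ASPECT=pa, TOR=em:
underlying: bu-ogeg-mt-bup
1. f -> v, p -> b, t -> d / V _ V: no change
2. f -> v, p -> b, s -> z, t -> d / _ Z: fires at position(s) 8: buogegmdbup
3. e -> o, i -> u / B C0 _: fires at position(s) 5: buogogmdbup
4. 0 -> a / C _ C: inserts after position(s) 6, 7, 8: buogogamadabup
surface: buogogamadabup

cell VEL=ri, ASPECT=ta, TOR=ak:
underlying: is-ogeg-po-bup
1. f -> v, p -> b, t -> d / V _ V: no change
2. f -> v, p -> b, s -> z, t -> d / _ Z: no change
3. e -> o, i -> u / B C0 _: fires at position(s) 5: isogogpobup
4. 0 -> a / C _ C: inserts after position(s) 6: isogogapobup
surface: isogogapobup

cell VEL=pa, ASPECT=ta, TOR=em:
underlying: bu-ogeg-po-pg
1. f -> v, p -> b, t -> d / V _ V: no change
2. f -> v, p -> b, s -> z, t -> d / _ Z: fires at position(s) 9: buogegpobg
3. e -> o, i -> u / B C0 _: fires at position(s) 5: buogogpobg
4. 0 -> a / C _ C: inserts after position(s) 6, 9: buogogapobag
surface: buogogapobag

cell VEL=ra, ASPECT=lu, TOR=ak:
underlying: is-ogeg-vu-to
1. f -> v, p -> b, t -> d / V _ V: fires at position(s) 9: isogegvudo
2. f -> v, p -> b, s -> z, t -> d / _ Z: no change
3. e -> o, i -> u / B C0 _: fires at position(s) 5: isogogvudo
4. 0 -> a / C _ C: inserts after position(s) 6: isogogavudo
surface: isogogavudo


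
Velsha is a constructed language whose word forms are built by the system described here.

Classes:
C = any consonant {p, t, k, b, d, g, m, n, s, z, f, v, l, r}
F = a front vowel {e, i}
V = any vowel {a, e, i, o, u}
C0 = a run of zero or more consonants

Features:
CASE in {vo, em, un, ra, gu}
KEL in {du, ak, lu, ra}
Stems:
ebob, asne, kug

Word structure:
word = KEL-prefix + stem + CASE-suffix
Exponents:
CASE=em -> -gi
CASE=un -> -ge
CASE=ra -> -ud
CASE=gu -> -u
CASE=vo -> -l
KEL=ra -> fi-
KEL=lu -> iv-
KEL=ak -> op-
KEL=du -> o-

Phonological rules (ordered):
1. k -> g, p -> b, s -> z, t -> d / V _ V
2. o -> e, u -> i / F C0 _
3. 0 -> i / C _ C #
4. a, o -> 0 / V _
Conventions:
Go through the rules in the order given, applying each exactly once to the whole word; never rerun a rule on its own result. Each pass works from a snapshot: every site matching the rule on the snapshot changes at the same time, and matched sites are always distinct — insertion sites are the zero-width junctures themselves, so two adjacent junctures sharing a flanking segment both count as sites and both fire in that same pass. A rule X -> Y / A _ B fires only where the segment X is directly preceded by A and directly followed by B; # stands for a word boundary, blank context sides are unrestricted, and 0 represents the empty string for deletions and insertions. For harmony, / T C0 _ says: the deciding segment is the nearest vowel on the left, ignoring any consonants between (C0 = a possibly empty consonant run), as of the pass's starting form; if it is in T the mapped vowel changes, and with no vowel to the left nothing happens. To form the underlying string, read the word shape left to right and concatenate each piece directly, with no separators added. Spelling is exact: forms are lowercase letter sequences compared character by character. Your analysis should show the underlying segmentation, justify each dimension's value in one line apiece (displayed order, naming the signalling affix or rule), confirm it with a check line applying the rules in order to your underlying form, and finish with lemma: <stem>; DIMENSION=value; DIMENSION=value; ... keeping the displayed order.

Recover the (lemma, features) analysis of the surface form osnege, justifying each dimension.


underlying: o-asne-ge
CASE=un - signalled by the affix -ge
KEL=du - signalled by the affix o-
check: oasnege -> oasnege -> oasnege -> oasnege -> osnege
lemma: asne; CASE=un; KEL=du


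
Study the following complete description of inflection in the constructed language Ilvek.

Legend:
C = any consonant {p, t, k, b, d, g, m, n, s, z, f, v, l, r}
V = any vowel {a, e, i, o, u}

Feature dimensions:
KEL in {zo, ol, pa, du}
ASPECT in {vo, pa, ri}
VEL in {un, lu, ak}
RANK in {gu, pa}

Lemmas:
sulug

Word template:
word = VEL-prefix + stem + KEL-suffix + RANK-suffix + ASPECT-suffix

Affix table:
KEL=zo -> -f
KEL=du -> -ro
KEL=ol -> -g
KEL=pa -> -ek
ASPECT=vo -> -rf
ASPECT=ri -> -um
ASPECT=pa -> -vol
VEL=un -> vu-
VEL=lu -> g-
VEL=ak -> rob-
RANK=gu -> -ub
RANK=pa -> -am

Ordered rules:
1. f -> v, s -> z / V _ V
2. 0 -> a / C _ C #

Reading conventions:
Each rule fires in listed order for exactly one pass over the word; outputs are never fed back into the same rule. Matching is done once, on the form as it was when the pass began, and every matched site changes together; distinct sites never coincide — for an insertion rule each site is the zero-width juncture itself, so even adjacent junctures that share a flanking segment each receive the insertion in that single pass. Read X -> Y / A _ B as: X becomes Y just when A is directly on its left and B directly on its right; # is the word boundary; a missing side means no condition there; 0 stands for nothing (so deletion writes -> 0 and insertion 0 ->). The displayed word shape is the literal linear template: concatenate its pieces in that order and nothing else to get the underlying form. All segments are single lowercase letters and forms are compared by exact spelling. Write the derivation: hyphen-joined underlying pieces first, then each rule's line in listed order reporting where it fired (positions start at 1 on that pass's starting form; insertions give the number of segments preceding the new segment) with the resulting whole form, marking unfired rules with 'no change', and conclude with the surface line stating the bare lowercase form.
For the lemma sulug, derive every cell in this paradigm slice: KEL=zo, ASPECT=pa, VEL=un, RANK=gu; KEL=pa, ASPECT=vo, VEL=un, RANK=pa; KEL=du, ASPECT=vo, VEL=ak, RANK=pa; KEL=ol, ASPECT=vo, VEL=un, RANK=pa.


cell KEL=zo, ASPECT=pa, VEL=un, RANK=gu:
underlying: vu-sulug-f-ub-vol
1. f -> v, s -> z / V _ V: fires at position(s) 3: vuzulugfubvol
2. 0 -> a / C _ C #: no change
surface: vuzulugfubvol

cell KEL=pa, ASPECT=vo, VEL=un, RANK=pa:
underlying: vu-sulug-ek-am-rf
1. f -> v, s -> z / V _ V: fires at position(s) 3: vuzulugekamrf
2. 0 -> a / C _ C #: inserts after position(s) 12: vuzulugekamraf
surface: vuzulugekamraf

cell KEL=du, ASPECT=vo, VEL=ak, RANK=pa:
underlying: rob-sulug-ro-am-rf
1. f -> v, s -> z / V _ V: no change
2. 0 -> a / C _ C #: inserts after position(s) 13: robsulugroamraf
surface: robsulugroamraf

cell KEL=ol, ASPECT=vo, VEL=un, RANK=pa:
underlying: vu-sulug-g-am-rf
1. f -> v, s -> z / V _ V: fires at position(s) 3: vuzuluggamrf
2. 0 -> a / C _ C #: inserts after position(s) 11: vuzuluggamraf
surface: vuzuluggamraf


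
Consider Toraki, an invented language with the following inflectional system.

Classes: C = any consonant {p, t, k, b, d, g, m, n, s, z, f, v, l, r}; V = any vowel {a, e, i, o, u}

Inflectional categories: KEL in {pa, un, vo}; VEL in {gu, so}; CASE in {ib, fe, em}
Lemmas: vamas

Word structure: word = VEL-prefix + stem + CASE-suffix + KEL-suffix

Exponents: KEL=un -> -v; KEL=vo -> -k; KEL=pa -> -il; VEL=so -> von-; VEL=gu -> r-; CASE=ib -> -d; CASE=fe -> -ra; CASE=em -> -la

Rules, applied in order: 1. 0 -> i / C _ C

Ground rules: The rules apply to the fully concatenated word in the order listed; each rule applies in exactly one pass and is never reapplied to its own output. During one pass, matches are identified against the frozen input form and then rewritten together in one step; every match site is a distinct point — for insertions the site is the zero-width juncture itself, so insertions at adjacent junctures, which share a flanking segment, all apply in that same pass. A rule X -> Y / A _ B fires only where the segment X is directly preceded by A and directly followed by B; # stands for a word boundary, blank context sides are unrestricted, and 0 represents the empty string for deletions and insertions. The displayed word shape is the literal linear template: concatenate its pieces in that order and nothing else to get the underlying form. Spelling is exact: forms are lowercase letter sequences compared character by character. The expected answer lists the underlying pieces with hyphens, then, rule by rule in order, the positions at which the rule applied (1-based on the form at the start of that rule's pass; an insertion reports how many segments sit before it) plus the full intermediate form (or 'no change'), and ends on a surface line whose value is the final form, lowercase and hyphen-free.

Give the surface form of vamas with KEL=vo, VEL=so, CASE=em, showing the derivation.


underlying: von-vamas-la-k
1. 0 -> i / C _ C: inserts after position(s) 3, 8: vonivamasilak
surface: vonivamasilak


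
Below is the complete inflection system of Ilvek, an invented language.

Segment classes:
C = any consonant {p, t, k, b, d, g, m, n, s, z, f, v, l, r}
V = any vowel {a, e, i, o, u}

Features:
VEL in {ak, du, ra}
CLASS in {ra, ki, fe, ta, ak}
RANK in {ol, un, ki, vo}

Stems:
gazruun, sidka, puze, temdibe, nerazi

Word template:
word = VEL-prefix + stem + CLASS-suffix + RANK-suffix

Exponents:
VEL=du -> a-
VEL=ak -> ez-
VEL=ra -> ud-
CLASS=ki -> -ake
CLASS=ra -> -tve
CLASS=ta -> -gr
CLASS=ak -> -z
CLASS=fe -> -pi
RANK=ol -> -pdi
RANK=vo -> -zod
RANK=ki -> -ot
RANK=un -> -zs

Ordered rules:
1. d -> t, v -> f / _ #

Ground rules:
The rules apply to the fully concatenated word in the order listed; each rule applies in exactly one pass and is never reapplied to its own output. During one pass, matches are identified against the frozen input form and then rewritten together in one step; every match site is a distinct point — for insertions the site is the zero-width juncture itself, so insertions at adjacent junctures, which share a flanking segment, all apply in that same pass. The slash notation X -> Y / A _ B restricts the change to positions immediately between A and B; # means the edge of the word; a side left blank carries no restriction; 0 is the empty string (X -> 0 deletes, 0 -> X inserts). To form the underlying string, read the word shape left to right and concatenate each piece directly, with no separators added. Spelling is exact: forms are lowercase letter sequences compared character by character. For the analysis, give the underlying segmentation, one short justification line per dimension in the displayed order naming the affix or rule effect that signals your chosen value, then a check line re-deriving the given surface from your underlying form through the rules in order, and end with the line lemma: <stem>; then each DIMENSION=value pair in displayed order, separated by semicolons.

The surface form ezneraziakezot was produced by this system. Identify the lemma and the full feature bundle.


underlying: ez-nerazi-ake-zod
VEL=ak - signalled by the affix ez-
CLASS=ki - signalled by the affix -ake
RANK=vo - signalled by the affix -zod
check: ezneraziakezod -> ezneraziakezot
lemma: nerazi; VEL=ak; CLASS=ki; RANK=vo


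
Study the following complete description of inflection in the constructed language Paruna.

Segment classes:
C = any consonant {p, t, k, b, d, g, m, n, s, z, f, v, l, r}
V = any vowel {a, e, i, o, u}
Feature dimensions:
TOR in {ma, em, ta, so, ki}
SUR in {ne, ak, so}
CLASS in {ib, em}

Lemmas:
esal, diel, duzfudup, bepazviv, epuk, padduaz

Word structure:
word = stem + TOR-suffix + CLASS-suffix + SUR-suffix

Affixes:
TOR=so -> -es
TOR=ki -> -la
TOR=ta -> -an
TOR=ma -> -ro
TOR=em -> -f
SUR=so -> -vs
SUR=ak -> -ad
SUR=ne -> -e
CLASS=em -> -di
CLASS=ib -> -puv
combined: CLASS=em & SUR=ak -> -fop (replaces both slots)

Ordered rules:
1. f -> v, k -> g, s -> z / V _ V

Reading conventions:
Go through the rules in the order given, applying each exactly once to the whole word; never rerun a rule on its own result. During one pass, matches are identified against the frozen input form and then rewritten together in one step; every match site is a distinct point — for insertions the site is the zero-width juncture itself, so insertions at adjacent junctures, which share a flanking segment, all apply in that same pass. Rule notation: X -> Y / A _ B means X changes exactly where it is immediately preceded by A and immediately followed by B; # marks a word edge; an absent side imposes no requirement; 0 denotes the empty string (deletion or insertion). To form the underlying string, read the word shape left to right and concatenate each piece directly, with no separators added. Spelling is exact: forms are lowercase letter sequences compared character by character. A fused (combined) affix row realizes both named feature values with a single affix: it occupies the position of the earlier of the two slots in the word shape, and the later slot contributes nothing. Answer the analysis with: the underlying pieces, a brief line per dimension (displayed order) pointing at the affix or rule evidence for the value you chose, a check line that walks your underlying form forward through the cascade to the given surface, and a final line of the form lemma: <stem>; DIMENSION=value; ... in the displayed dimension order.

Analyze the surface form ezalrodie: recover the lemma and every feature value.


underlying: esal-ro-di-e
TOR=ma - signalled by the affix -ro
SUR=ne - signalled by the affix -e
CLASS=em - signalled by the affix -di
check: esalrodie -> ezalrodie
lemma: esal; TOR=ma; SUR=ne; CLASS=em


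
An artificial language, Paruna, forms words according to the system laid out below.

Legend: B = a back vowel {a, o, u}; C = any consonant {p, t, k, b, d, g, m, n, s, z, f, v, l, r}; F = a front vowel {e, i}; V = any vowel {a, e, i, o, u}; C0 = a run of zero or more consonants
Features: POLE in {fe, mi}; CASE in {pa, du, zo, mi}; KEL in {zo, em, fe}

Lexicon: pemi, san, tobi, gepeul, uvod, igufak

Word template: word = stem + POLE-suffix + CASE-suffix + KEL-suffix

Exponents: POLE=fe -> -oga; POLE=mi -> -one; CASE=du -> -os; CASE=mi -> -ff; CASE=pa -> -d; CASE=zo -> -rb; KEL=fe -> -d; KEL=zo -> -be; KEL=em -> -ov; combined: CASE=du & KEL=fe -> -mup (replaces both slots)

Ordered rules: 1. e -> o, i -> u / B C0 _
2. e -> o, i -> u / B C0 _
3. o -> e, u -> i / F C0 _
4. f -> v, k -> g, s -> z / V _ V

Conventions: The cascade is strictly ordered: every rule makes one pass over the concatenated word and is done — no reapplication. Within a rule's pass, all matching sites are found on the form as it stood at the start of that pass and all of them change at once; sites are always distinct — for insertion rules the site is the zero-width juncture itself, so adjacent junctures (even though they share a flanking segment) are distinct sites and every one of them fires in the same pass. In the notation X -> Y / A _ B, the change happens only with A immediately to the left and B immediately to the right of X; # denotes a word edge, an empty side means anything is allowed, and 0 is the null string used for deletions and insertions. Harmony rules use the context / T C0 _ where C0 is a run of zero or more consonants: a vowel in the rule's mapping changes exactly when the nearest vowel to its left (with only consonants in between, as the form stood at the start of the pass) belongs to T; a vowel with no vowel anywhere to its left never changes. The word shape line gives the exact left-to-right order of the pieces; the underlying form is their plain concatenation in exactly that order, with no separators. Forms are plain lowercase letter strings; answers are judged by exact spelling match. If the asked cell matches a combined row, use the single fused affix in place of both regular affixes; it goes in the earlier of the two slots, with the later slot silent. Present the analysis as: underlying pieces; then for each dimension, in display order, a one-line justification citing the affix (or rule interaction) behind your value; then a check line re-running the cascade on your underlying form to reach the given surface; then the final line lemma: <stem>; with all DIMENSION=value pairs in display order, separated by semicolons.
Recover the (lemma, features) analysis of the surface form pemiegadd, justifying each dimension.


underlying: pemi-oga-d-d
POLE=fe - signalled by the affix -oga
CASE=pa - signalled by the affix -d
KEL=fe - signalled by the affix -d
check: pemiogadd -> pemiogadd -> pemiogadd -> pemiegadd -> pemiegadd
lemma: pemi; POLE=fe; CASE=pa; KEL=fe


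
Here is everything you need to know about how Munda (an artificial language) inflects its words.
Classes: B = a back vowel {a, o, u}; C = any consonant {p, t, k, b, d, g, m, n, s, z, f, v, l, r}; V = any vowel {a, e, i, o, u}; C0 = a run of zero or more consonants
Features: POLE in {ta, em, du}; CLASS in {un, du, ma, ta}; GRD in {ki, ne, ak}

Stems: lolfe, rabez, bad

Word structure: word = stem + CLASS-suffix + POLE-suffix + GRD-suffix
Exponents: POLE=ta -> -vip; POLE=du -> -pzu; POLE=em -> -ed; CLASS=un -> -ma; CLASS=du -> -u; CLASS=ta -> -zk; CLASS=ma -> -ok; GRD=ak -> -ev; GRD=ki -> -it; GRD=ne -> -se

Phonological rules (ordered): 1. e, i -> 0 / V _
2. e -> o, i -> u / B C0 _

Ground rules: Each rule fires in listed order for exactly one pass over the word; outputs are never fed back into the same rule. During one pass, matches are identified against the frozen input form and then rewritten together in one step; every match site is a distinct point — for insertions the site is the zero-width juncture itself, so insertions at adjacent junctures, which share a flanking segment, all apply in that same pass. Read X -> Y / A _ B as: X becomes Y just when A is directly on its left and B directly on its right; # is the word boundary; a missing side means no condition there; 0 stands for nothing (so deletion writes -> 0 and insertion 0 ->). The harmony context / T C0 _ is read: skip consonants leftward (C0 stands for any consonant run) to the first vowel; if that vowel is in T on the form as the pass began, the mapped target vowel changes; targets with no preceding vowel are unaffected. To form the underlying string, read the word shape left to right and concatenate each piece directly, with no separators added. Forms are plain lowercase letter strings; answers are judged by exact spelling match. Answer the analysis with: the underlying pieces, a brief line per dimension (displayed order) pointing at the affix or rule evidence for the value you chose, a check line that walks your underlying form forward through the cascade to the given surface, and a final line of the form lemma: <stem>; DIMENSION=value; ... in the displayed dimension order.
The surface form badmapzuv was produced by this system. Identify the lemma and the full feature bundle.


underlying: bad-ma-pzu-ev
POLE=du - signalled by the affix -pzu
CLASS=un - signalled by the affix -ma
GRD=ak - signalled by the affix -ev
check: badmapzuev -> badmapzuv -> badmapzuv
lemma: bad; POLE=du; CLASS=un; GRD=ak


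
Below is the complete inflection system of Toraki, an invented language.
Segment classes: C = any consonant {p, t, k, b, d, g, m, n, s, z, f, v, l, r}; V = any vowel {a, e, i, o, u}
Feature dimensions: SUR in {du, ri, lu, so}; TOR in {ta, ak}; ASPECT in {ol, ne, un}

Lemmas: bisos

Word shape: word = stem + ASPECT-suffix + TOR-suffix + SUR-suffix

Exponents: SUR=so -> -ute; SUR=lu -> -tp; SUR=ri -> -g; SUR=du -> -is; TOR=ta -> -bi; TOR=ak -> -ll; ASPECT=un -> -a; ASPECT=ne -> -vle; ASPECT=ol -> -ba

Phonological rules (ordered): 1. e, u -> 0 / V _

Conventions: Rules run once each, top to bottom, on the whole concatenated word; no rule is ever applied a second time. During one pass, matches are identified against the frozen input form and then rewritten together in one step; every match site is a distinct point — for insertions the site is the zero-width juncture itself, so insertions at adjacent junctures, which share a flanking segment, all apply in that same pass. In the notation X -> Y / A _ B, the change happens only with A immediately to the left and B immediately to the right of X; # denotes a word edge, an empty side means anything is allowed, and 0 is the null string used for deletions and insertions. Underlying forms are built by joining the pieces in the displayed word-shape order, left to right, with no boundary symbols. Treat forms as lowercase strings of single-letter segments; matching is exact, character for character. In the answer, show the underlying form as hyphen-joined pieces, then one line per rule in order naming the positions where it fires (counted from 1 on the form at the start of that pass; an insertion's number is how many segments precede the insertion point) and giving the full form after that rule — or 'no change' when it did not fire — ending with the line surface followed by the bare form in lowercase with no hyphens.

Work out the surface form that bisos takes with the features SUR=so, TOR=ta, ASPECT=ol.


underlying: bisos-ba-bi-ute
1. e, u -> 0 / V _: fires at position(s) 10: bisosbabite
surface: bisosbabite


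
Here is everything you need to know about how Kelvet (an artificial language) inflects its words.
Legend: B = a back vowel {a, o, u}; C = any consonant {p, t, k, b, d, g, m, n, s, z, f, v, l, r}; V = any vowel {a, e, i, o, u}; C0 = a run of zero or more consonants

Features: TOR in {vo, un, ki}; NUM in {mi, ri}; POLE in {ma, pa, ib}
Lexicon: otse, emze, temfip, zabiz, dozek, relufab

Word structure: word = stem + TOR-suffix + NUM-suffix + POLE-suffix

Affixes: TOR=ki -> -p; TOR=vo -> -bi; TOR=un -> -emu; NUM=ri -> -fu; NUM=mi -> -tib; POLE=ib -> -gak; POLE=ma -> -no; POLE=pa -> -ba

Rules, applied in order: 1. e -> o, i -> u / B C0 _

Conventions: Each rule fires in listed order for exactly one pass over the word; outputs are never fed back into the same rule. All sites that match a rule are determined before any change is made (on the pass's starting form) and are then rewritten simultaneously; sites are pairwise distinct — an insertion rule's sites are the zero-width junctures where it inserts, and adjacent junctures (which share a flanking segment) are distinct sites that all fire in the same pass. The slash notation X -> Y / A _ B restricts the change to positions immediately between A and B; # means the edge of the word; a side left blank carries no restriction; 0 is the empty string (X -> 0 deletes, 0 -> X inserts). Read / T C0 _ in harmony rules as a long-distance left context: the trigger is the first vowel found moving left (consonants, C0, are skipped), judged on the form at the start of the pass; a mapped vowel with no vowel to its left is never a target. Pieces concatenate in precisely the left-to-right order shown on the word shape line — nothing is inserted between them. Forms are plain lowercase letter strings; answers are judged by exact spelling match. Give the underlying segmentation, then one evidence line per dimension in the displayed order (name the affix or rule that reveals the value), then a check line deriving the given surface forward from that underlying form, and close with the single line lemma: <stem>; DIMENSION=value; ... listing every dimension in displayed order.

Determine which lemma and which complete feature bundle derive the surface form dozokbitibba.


underlying: dozek-bi-tib-ba
TOR=vo - signalled by the affix -bi
NUM=mi - signalled by the affix -tib
POLE=pa - signalled by the affix -ba
check: dozekbitibba -> dozokbitibba
lemma: dozek; TOR=vo; NUM=mi; POLE=pa


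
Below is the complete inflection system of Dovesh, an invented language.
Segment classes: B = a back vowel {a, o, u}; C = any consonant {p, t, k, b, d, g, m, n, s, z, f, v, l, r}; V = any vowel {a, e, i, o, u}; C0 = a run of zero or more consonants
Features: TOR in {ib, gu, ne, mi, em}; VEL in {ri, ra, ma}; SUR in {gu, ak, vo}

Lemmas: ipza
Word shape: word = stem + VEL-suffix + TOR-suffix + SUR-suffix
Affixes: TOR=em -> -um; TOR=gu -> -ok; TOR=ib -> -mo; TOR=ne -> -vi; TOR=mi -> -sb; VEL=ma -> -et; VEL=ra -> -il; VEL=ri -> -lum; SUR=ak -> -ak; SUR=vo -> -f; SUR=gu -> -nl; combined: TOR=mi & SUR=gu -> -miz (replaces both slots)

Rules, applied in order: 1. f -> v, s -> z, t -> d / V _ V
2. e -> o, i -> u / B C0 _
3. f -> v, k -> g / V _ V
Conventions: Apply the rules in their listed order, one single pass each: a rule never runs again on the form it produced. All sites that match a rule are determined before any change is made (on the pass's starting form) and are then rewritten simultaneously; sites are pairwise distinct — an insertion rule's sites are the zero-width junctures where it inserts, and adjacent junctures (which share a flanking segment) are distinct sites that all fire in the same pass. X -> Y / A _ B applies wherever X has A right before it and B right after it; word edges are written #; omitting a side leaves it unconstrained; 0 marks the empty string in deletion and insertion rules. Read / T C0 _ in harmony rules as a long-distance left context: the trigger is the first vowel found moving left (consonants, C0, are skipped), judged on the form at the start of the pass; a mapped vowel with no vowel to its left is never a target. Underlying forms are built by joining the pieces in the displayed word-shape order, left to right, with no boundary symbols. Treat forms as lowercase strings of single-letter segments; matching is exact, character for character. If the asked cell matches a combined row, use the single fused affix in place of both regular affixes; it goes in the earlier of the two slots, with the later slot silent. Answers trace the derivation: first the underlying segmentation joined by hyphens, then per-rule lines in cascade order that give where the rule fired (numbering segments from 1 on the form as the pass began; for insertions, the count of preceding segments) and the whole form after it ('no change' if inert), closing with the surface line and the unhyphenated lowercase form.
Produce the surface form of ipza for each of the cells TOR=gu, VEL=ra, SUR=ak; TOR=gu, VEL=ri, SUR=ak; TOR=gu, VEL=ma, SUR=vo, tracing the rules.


cell TOR=gu, VEL=ra, SUR=ak:
underlying: ipza-il-ok-ak
1. f -> v, s -> z, t -> d / V _ V: no change
2. e -> o, i -> u / B C0 _: fires at position(s) 5: ipzaulokak
3. f -> v, k -> g / V _ V: fires at position(s) 8: ipzaulogak
surface: ipzaulogak

cell TOR=gu, VEL=ri, SUR=ak:
underlying: ipza-lum-ok-ak
1. f -> v, s -> z, t -> d / V _ V: no change
2. e -> o, i -> u / B C0 _: no change
3. f -> v, k -> g / V _ V: fires at position(s) 9: ipzalumogak
surface: ipzalumogak

cell TOR=gu, VEL=ma, SUR=vo:
underlying: ipza-et-ok-f
1. f -> v, s -> z, t -> d / V _ V: fires at position(s) 6: ipzaedokf
2. e -> o, i -> u / B C0 _: fires at position(s) 5: ipzaodokf
3. f -> v, k -> g / V _ V: no change
surface: ipzaodokf
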